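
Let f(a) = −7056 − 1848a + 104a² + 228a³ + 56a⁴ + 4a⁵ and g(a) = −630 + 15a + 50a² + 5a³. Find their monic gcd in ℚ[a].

−126 + 3a + 10a² + a³

By polynomial division,
  4a⁵ + 56a⁴ + 228a³ + 104a² − 1848a − 7056 = ((4/5)a² + (16/5)a + 56/5)(5a³ + 50a² + 15a − 630) + (0)
Last nonzero remainder: 5a³ + 50a² + 15a − 630. Dividing through by 5 gives the monic gcd a³ + 10a² + 3a − 126.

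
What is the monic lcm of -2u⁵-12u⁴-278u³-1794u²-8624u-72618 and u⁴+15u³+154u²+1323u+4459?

Repeated division with remainder:
  -2u⁵-12u⁴-278u³-1794u²-8624u-72618 = (-2u+18)(u⁴+15u³+154u²+1323u+4459) + (-240u³-1920u²-23520u-152880)
  u⁴+15u³+154u²+1323u+4459 = (-(1/240)u-7/240)(-240u³-1920u²-23520u-152880) + (0)
Last nonzero remainder: -240u³-1920u²-23520u-152880. Dividing through by -240 gives the monic gcd u³+8u²+98u+637.
Then lcm(f, g) = f·g / gcd(f, g); expanding and making the result monic gives the answer.

u⁶+13u⁵+181u⁴+1870u³+10591u²+66493u+254163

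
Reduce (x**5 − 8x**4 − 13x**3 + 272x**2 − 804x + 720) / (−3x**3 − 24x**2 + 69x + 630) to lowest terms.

(−x**3 + 9x**2 − 26x + 24)/(3x + 21)

Repeated division with remainder:
  x**5 − 8x**4 − 13x**3 + 272x**2 − 804x + 720 = (−(1/3)x**2 + (16/3)x − 46)(−3x**3 − 24x**2 + 69x + 630) + (−990x**2 − 990x + 29700)
  −3x**3 − 24x**2 + 69x + 630 = ((1/330)x + 7/330)(−990x**2 − 990x + 29700) + (0)
Last nonzero remainder: −990x**2 − 990x + 29700. Dividing through by −990 gives the monic gcd x**2 + x − 30.
Cancel x**2 + x − 30 from numerator and denominator to get the reduced form.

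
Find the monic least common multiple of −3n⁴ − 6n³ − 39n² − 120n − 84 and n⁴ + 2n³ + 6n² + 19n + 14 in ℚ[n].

n⁶ + n⁵ + 18n⁴ + 41n³ + 79n² + 252n + 196

Euclidean algorithm in ℚ[n]:
  −3n⁴ − 6n³ − 39n² − 120n − 84 = (−3)(n⁴ + 2n³ + 6n² + 19n + 14) + (−21n² − 63n − 42)
  n⁴ + 2n³ + 6n² + 19n + 14 = (−(1/21)n² + (1/21)n − 1/3)(−21n² − 63n − 42) + (0)
Last nonzero remainder: −21n² − 63n − 42. Dividing through by −21 gives the monic gcd n² + 3n + 2.
Then lcm(f, g) = f·g / gcd(f, g); expanding and making the result monic gives the answer.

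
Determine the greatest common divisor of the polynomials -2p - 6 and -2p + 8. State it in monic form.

1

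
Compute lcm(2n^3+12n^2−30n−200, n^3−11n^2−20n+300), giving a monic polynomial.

n^5−10n^4−51n^3+500n^2+700n−6000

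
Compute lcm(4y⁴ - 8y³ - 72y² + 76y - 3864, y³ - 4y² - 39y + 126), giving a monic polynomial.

By polynomial division,
  4y⁴ - 8y³ - 72y² + 76y - 3864 = (4y + 8)(y³ - 4y² - 39y + 126) + (116y² - 116y - 4872)
  y³ - 4y² - 39y + 126 = ((1/116)y - 3/116)(116y² - 116y - 4872) + (0)
Last nonzero remainder: 116y² - 116y - 4872. Dividing through by 116 gives the monic gcd y² - y - 42.
Then lcm(f, g) = f·g / gcd(f, g); expanding and making the result monic gives the answer.

y⁵ - 5y⁴ - 12y³ + 73y² - 1023y + 2898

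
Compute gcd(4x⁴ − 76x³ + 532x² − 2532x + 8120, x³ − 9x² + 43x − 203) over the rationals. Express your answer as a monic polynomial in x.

Repeated division with remainder:
  4x⁴ − 76x³ + 532x² − 2532x + 8120 = (4x − 40)(x³ − 9x² + 43x − 203) + (0)
The last nonzero remainder x³ − 9x² + 43x − 203 is already monic.

x³ − 9x² + 43x − 203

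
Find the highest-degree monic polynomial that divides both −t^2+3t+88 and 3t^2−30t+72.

1

Repeated division with remainder:
  −t^2+3t+88 = (−1/3)(3t^2−30t+72) + (−7t+112)
  3t^2−30t+72 = (−(3/7)t−18/7)(−7t+112) + (360)
  −7t+112 = (−(7/360)t+14/45)(360) + (0)
The last nonzero remainder is the constant 360, so the polynomials are coprime and gcd = 1.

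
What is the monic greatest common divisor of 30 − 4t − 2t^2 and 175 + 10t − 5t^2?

By polynomial division,
  −2t^2 − 4t + 30 = (2/5)(−5t^2 + 10t + 175) + (−8t − 40)
  −5t^2 + 10t + 175 = ((5/8)t − 35/8)(−8t − 40) + (0)
Last nonzero remainder: −8t − 40. Dividing through by −8 gives the monic gcd t + 5.

5 + t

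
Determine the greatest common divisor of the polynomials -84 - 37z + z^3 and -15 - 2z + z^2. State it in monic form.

3 + z

Repeated division with remainder:
  z^3 - 37z - 84 = (z + 2)(z^2 - 2z - 15) + (-18z - 54)
  z^2 - 2z - 15 = (-(1/18)z + 5/18)(-18z - 54) + (0)
Last nonzero remainder: -18z - 54. Dividing through by -18 gives the monic gcd z + 3.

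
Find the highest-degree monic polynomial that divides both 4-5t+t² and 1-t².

-1+t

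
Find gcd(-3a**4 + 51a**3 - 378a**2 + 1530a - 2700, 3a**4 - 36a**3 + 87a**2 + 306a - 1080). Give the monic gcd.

By polynomial division,
  -3a**4 + 51a**3 - 378a**2 + 1530a - 2700 = (-1)(3a**4 - 36a**3 + 87a**2 + 306a - 1080) + (15a**3 - 291a**2 + 1836a - 3780)
  3a**4 - 36a**3 + 87a**2 + 306a - 1080 = ((1/5)a + 37/25)(15a**3 - 291a**2 + 1836a - 3780) + ((3762/25)a**2 - (41382/25)a + 22572/5)
  15a**3 - 291a**2 + 1836a - 3780 = ((125/1254)a - 175/209)((3762/25)a**2 - (41382/25)a + 22572/5) + (0)
Last nonzero remainder: (3762/25)a**2 - (41382/25)a + 22572/5. Dividing through by 3762/25 gives the monic gcd a**2 - 11a + 30.

a**2 - 11a + 30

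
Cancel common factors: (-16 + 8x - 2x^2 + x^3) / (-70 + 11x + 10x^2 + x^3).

(8 + x^2)/(35 + 12x + x^2)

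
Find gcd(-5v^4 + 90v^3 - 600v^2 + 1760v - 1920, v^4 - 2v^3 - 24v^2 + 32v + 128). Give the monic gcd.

Euclidean algorithm in ℚ[v]:
  -5v^4 + 90v^3 - 600v^2 + 1760v - 1920 = (-5)(v^4 - 2v^3 - 24v^2 + 32v + 128) + (80v^3 - 720v^2 + 1920v - 1280)
  v^4 - 2v^3 - 24v^2 + 32v + 128 = ((1/80)v + 7/80)(80v^3 - 720v^2 + 1920v - 1280) + (15v^2 - 120v + 240)
  80v^3 - 720v^2 + 1920v - 1280 = ((16/3)v - 16/3)(15v^2 - 120v + 240) + (0)
Last nonzero remainder: 15v^2 - 120v + 240. Dividing through by 15 gives the monic gcd v^2 - 8v + 16.

v^2 - 8v + 16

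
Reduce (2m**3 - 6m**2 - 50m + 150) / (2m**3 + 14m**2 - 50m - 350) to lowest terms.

By polynomial division,
  2m**3 - 6m**2 - 50m + 150 = (2m**3 + 14m**2 - 50m - 350) + (-20m**2 + 500)
  2m**3 + 14m**2 - 50m - 350 = (-(1/10)m - 7/10)(-20m**2 + 500) + (0)
Last nonzero remainder: -20m**2 + 500. Dividing through by -20 gives the monic gcd m**2 - 25.
Cancel m**2 - 25 from numerator and denominator to get the reduced form.

(m - 3)/(m + 7)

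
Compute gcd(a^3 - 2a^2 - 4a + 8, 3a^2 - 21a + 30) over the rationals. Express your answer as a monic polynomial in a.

a - 2

Repeated division with remainder:
  a^3 - 2a^2 - 4a + 8 = ((1/3)a + 5/3)(3a^2 - 21a + 30) + (21a - 42)
  3a^2 - 21a + 30 = ((1/7)a - 5/7)(21a - 42) + (0)
Last nonzero remainder: 21a - 42. Dividing through by 21 gives the monic gcd a - 2.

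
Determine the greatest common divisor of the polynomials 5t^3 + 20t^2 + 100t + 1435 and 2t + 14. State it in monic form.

t + 7

By polynomial division,
  5t^3 + 20t^2 + 100t + 1435 = ((5/2)t^2 − (15/2)t + 205/2)(2t + 14) + (0)
Last nonzero remainder: 2t + 14. Dividing through by 2 gives the monic gcd t + 7.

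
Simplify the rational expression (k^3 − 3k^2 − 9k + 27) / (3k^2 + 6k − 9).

Apply the Euclidean algorithm:
  k^3 − 3k^2 − 9k + 27 = ((1/3)k − 5/3)(3k^2 + 6k − 9) + (4k + 12)
  3k^2 + 6k − 9 = ((3/4)k − 3/4)(4k + 12) + (0)
Last nonzero remainder: 4k + 12. Dividing through by 4 gives the monic gcd k + 3.
Cancel k + 3 from numerator and denominator to get the reduced form.

(k^2 − 6k + 9)/(3k − 3)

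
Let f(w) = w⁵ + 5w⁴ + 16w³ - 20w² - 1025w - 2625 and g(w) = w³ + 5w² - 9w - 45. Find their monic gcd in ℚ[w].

w² + 8w + 15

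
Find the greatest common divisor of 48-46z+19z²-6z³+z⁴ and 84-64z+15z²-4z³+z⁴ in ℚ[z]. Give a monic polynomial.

Repeated division with remainder:
  z⁴-6z³+19z²-46z+48 = (z⁴-4z³+15z²-64z+84) + (-2z³+4z²+18z-36)
  z⁴-4z³+15z²-64z+84 = (-(1/2)z+1)(-2z³+4z²+18z-36) + (20z²-100z+120)
  -2z³+4z²+18z-36 = (-(1/10)z-3/10)(20z²-100z+120) + (0)
Last nonzero remainder: 20z²-100z+120. Dividing through by 20 gives the monic gcd z²-5z+6.

6-5z+z²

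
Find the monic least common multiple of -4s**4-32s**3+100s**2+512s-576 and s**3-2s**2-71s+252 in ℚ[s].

s**5+s**4-81s**3+47s**2+1040s-1008

Repeated division with remainder:
  -4s**4-32s**3+100s**2+512s-576 = (-4s-40)(s**3-2s**2-71s+252) + (-264s**2-1320s+9504)
  s**3-2s**2-71s+252 = (-(1/264)s+7/264)(-264s**2-1320s+9504) + (0)
Last nonzero remainder: -264s**2-1320s+9504. Dividing through by -264 gives the monic gcd s**2+5s-36.
Then lcm(f, g) = f·g / gcd(f, g); expanding and making the result monic gives the answer.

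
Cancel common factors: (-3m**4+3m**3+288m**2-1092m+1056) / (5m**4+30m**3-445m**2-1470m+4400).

(-3m+6)/(5m+25)

By polynomial division,
  -3m**4+3m**3+288m**2-1092m+1056 = (-3/5)(5m**4+30m**3-445m**2-1470m+4400) + (21m**3+21m**2-1974m+3696)
  5m**4+30m**3-445m**2-1470m+4400 = ((5/21)m+25/21)(21m**3+21m**2-1974m+3696) + (0)
Last nonzero remainder: 21m**3+21m**2-1974m+3696. Dividing through by 21 gives the monic gcd m**3+m**2-94m+176.
Cancel m**3+m**2-94m+176 from numerator and denominator to get the reduced form.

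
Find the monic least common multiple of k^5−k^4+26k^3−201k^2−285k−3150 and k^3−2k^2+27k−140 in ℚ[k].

Euclidean algorithm in ℚ[k]:
  k^5−k^4+26k^3−201k^2−285k−3150 = (k^2+k+1)(k^3−2k^2+27k−140) + (−86k^2−172k−3010)
  k^3−2k^2+27k−140 = (−(1/86)k+2/43)(−86k^2−172k−3010) + (0)
Last nonzero remainder: −86k^2−172k−3010. Dividing through by −86 gives the monic gcd k^2+2k+35.
Then lcm(f, g) = f·g / gcd(f, g); expanding and making the result monic gives the answer.

k^6−5k^5+30k^4−305k^3+519k^2−2010k+12600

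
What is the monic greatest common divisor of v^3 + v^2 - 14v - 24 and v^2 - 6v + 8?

v - 4

Euclidean algorithm in ℚ[v]:
  v^3 + v^2 - 14v - 24 = (v + 7)(v^2 - 6v + 8) + (20v - 80)
  v^2 - 6v + 8 = ((1/20)v - 1/10)(20v - 80) + (0)
Last nonzero remainder: 20v - 80. Dividing through by 20 gives the monic gcd v - 4.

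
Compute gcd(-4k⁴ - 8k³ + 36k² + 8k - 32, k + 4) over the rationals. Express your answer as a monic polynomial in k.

Euclidean algorithm in ℚ[k]:
  -4k⁴ - 8k³ + 36k² + 8k - 32 = (-4k³ + 8k² + 4k - 8)(k + 4) + (0)
The last nonzero remainder k + 4 is already monic.

k + 4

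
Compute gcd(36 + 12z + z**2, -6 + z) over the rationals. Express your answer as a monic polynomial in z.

1

Apply the Euclidean algorithm:
  z**2 + 12z + 36 = (z + 18)(z - 6) + (144)
  z - 6 = ((1/144)z - 1/24)(144) + (0)
The last nonzero remainder is the constant 144, so the polynomials are coprime and gcd = 1.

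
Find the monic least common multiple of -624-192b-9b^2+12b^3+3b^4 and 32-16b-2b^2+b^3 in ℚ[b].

Repeated division with remainder:
  3b^4+12b^3-9b^2-192b-624 = (3b+18)(b^3-2b^2-16b+32) + (75b^2-1200)
  b^3-2b^2-16b+32 = ((1/75)b-2/75)(75b^2-1200) + (0)
Last nonzero remainder: 75b^2-1200. Dividing through by 75 gives the monic gcd b^2-16.
Then lcm(f, g) = f·g / gcd(f, g); expanding and making the result monic gives the answer.

416-80b-58b^2-11b^3+2b^4+b^5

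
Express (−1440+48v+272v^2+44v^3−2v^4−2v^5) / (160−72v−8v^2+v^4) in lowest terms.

(36+6v−2v^2)/(−4+v)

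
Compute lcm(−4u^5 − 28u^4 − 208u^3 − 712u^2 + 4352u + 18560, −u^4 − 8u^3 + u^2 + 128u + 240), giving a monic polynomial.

Apply the Euclidean algorithm:
  −4u^5 − 28u^4 − 208u^3 − 712u^2 + 4352u + 18560 = (4u − 4)(−u^4 − 8u^3 + u^2 + 128u + 240) + (−244u^3 − 1220u^2 + 3904u + 19520)
  −u^4 − 8u^3 + u^2 + 128u + 240 = ((1/244)u + 3/244)(−244u^3 − 1220u^2 + 3904u + 19520) + (0)
Last nonzero remainder: −244u^3 − 1220u^2 + 3904u + 19520. Dividing through by −244 gives the monic gcd u^3 + 5u^2 − 16u − 80.
Then lcm(f, g) = f·g / gcd(f, g); expanding and making the result monic gives the answer.

u^6 + 10u^5 + 73u^4 + 334u^3 − 554u^2 − 7904u − 13920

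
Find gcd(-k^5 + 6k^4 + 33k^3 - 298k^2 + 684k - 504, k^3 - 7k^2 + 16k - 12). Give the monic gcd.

Euclidean algorithm in ℚ[k]:
  -k^5 + 6k^4 + 33k^3 - 298k^2 + 684k - 504 = (-k^2 - k + 42)(k^3 - 7k^2 + 16k - 12) + (0)
The last nonzero remainder k^3 - 7k^2 + 16k - 12 is already monic.

k^3 - 7k^2 + 16k - 12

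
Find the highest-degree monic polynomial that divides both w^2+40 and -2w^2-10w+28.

Apply the Euclidean algorithm:
  w^2+40 = (-1/2)(-2w^2-10w+28) + (-5w+54)
  -2w^2-10w+28 = ((2/5)w+158/25)(-5w+54) + (-7832/25)
  -5w+54 = ((125/7832)w-675/3916)(-7832/25) + (0)
The last nonzero remainder is the constant -7832/25, so the polynomials are coprime and gcd = 1.

1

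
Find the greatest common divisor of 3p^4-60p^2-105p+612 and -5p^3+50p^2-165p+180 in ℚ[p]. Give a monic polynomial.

By polynomial division,
  3p^4-60p^2-105p+612 = (-(3/5)p-6)(-5p^3+50p^2-165p+180) + (141p^2-987p+1692)
  -5p^3+50p^2-165p+180 = (-(5/141)p+5/47)(141p^2-987p+1692) + (0)
Last nonzero remainder: 141p^2-987p+1692. Dividing through by 141 gives the monic gcd p^2-7p+12.

p^2-7p+12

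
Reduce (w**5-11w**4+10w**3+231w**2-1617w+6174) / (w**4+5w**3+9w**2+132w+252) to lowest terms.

(w**2-14w+49)/(w+2)

Apply the Euclidean algorithm:
  w**5-11w**4+10w**3+231w**2-1617w+6174 = (w-16)(w**4+5w**3+9w**2+132w+252) + (81w**3+243w**2+243w+10206)
  w**4+5w**3+9w**2+132w+252 = ((1/81)w+2/81)(81w**3+243w**2+243w+10206) + (0)
Last nonzero remainder: 81w**3+243w**2+243w+10206. Dividing through by 81 gives the monic gcd w**3+3w**2+3w+126.
Cancel w**3+3w**2+3w+126 from numerator and denominator to get the reduced form.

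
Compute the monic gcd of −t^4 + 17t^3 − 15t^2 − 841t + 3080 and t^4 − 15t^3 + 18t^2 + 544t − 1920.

By polynomial division,
  −t^4 + 17t^3 − 15t^2 − 841t + 3080 = (−1)(t^4 − 15t^3 + 18t^2 + 544t − 1920) + (2t^3 + 3t^2 − 297t + 1160)
  t^4 − 15t^3 + 18t^2 + 544t − 1920 = ((1/2)t − 33/4)(2t^3 + 3t^2 − 297t + 1160) + ((765/4)t^2 − (9945/4)t + 7650)
  2t^3 + 3t^2 − 297t + 1160 = ((8/765)t + 116/765)((765/4)t^2 − (9945/4)t + 7650) + (0)
Last nonzero remainder: (765/4)t^2 − (9945/4)t + 7650. Dividing through by 765/4 gives the monic gcd t^2 − 13t + 40.

t^2 − 13t + 40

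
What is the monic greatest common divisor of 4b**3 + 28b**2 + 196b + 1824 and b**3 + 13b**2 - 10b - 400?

b + 8

By polynomial division,
  4b**3 + 28b**2 + 196b + 1824 = (4)(b**3 + 13b**2 - 10b - 400) + (-24b**2 + 236b + 3424)
  b**3 + 13b**2 - 10b - 400 = (-(1/24)b - 137/144)(-24b**2 + 236b + 3424) + ((12859/36)b + 25718/9)
  -24b**2 + 236b + 3424 = (-(864/12859)b + 15408/12859)((12859/36)b + 25718/9) + (0)
Last nonzero remainder: (12859/36)b + 25718/9. Dividing through by 12859/36 gives the monic gcd b + 8.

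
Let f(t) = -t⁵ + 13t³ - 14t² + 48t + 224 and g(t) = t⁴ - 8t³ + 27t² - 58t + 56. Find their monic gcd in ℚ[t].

t³ - 6t² + 15t - 28

Euclidean algorithm in ℚ[t]:
  -t⁵ + 13t³ - 14t² + 48t + 224 = (-t - 8)(t⁴ - 8t³ + 27t² - 58t + 56) + (-24t³ + 144t² - 360t + 672)
  t⁴ - 8t³ + 27t² - 58t + 56 = (-(1/24)t + 1/12)(-24t³ + 144t² - 360t + 672) + (0)
Last nonzero remainder: -24t³ + 144t² - 360t + 672. Dividing through by -24 gives the monic gcd t³ - 6t² + 15t - 28.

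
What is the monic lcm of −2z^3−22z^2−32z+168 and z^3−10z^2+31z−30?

Euclidean algorithm in ℚ[z]:
  −2z^3−22z^2−32z+168 = (−2)(z^3−10z^2+31z−30) + (−42z^2+30z+108)
  z^3−10z^2+31z−30 = (−(1/42)z+65/294)(−42z^2+30z+108) + ((1320/49)z−2640/49)
  −42z^2+30z+108 = (−(343/220)z−441/220)((1320/49)z−2640/49) + (0)
Last nonzero remainder: (1320/49)z−2640/49. Dividing through by 1320/49 gives the monic gcd z−2.
Then lcm(f, g) = f·g / gcd(f, g); expanding and making the result monic gives the answer.

z^5+3z^4−57z^3−47z^2+912z−1260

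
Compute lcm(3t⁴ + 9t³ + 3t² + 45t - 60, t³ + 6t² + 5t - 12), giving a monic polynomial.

t⁵ + 6t⁴ + 10t³ + 18t² + 25t - 60

By polynomial division,
  3t⁴ + 9t³ + 3t² + 45t - 60 = (3t - 9)(t³ + 6t² + 5t - 12) + (42t² + 126t - 168)
  t³ + 6t² + 5t - 12 = ((1/42)t + 1/14)(42t² + 126t - 168) + (0)
Last nonzero remainder: 42t² + 126t - 168. Dividing through by 42 gives the monic gcd t² + 3t - 4.
Then lcm(f, g) = f·g / gcd(f, g); expanding and making the result monic gives the answer.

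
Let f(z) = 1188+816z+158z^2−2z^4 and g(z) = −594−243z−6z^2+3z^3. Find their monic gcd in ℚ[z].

−33−8z+z^2

By polynomial division,
  −2z^4+158z^2+816z+1188 = (−(2/3)z−4/3)(3z^3−6z^2−243z−594) + (−12z^2+96z+396)
  3z^3−6z^2−243z−594 = (−(1/4)z−3/2)(−12z^2+96z+396) + (0)
Last nonzero remainder: −12z^2+96z+396. Dividing through by −12 gives the monic gcd z^2−8z−33.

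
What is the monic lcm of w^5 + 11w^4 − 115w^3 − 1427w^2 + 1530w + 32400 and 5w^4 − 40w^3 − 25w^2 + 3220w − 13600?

Apply the Euclidean algorithm:
  w^5 + 11w^4 − 115w^3 − 1427w^2 + 1530w + 32400 = ((1/5)w + 19/5)(5w^4 − 40w^3 − 25w^2 + 3220w − 13600) + (42w^3 − 1976w^2 − 7986w + 84080)
  5w^4 − 40w^3 − 25w^2 + 3220w − 13600 = ((5/42)w + 2050/441)(42w^3 − 1976w^2 − 7986w + 84080) + ((4459040/441)w^2 + (4459040/147)w − 178361600/441)
  42w^3 − 1976w^2 − 7986w + 84080 = ((9261/2229520)w − 463491/2229520)((4459040/441)w^2 + (4459040/147)w − 178361600/441) + (0)
Last nonzero remainder: (4459040/441)w^2 + (4459040/147)w − 178361600/441. Dividing through by 4459040/441 gives the monic gcd w^2 + 3w − 40.
Then lcm(f, g) = f·g / gcd(f, g); expanding and making the result monic gives the answer.

w^7 − 168w^5 + 586w^4 + 9407w^3 − 81466w^2 − 252360w + 2203200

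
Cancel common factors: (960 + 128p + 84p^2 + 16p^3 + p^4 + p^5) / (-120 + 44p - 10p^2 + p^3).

Repeated division with remainder:
  p^5 + p^4 + 16p^3 + 84p^2 + 128p + 960 = (p^2 + 11p + 82)(p^3 - 10p^2 + 44p - 120) + (540p^2 - 2160p + 10800)
  p^3 - 10p^2 + 44p - 120 = ((1/540)p - 1/90)(540p^2 - 2160p + 10800) + (0)
Last nonzero remainder: 540p^2 - 2160p + 10800. Dividing through by 540 gives the monic gcd p^2 - 4p + 20.
Cancel p^2 - 4p + 20 from numerator and denominator to get the reduced form.

(48 + 16p + 5p^2 + p^3)/(-6 + p)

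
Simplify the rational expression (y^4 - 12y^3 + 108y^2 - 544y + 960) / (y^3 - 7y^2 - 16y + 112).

By polynomial division,
  y^4 - 12y^3 + 108y^2 - 544y + 960 = (y - 5)(y^3 - 7y^2 - 16y + 112) + (89y^2 - 736y + 1520)
  y^3 - 7y^2 - 16y + 112 = ((1/89)y + 113/7921)(89y^2 - 736y + 1520) + (-(178848/7921)y + 715392/7921)
  89y^2 - 736y + 1520 = (-(704969/178848)y + 752495/44712)(-(178848/7921)y + 715392/7921) + (0)
Last nonzero remainder: -(178848/7921)y + 715392/7921. Dividing through by -178848/7921 gives the monic gcd y - 4.
Cancel y - 4 from numerator and denominator to get the reduced form.

(y^3 - 8y^2 + 76y - 240)/(y^2 - 3y - 28)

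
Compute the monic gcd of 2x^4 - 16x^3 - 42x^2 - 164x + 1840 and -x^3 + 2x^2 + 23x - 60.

Euclidean algorithm in ℚ[x]:
  2x^4 - 16x^3 - 42x^2 - 164x + 1840 = (-2x + 12)(-x^3 + 2x^2 + 23x - 60) + (-20x^2 - 560x + 2560)
  -x^3 + 2x^2 + 23x - 60 = ((1/20)x - 3/2)(-20x^2 - 560x + 2560) + (-945x + 3780)
  -20x^2 - 560x + 2560 = ((4/189)x + 128/189)(-945x + 3780) + (0)
Last nonzero remainder: -945x + 3780. Dividing through by -945 gives the monic gcd x - 4.

x - 4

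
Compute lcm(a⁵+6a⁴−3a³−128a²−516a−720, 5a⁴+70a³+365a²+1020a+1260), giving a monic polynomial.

a⁶+13a⁵+39a⁴−149a³−1412a²−4332a−5040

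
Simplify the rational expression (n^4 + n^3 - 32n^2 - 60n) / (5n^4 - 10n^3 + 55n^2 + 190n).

(n^2 - n - 30)/(5n^2 - 20n + 95)

Repeated division with remainder:
  n^4 + n^3 - 32n^2 - 60n = (1/5)(5n^4 - 10n^3 + 55n^2 + 190n) + (3n^3 - 43n^2 - 98n)
  5n^4 - 10n^3 + 55n^2 + 190n = ((5/3)n + 185/9)(3n^3 - 43n^2 - 98n) + ((9920/9)n^2 + (19840/9)n)
  3n^3 - 43n^2 - 98n = ((27/9920)n - 441/9920)((9920/9)n^2 + (19840/9)n) + (0)
Last nonzero remainder: (9920/9)n^2 + (19840/9)n. Dividing through by 9920/9 gives the monic gcd n^2 + 2n.
Cancel n^2 + 2n from numerator and denominator to get the reduced form.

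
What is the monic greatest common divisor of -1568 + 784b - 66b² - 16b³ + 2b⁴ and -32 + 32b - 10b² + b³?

16 - 8b + b²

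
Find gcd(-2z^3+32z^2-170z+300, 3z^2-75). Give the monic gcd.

z-5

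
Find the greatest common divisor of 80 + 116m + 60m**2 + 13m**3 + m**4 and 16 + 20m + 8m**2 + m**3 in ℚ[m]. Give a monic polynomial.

16 + 20m + 8m**2 + m**3

Repeated division with remainder:
  m**4 + 13m**3 + 60m**2 + 116m + 80 = (m + 5)(m**3 + 8m**2 + 20m + 16) + (0)
The last nonzero remainder m**3 + 8m**2 + 20m + 16 is already monic.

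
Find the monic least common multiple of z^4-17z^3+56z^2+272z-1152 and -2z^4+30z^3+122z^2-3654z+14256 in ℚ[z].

Euclidean algorithm in ℚ[z]:
  z^4-17z^3+56z^2+272z-1152 = (-1/2)(-2z^4+30z^3+122z^2-3654z+14256) + (-2z^3+117z^2-1555z+5976)
  -2z^4+30z^3+122z^2-3654z+14256 = (z+87/2)(-2z^3+117z^2-1555z+5976) + (-(6825/2)z^2+(116025/2)z-245700)
  -2z^3+117z^2-1555z+5976 = ((4/6825)z-166/6825)(-(6825/2)z^2+(116025/2)z-245700) + (0)
Last nonzero remainder: -(6825/2)z^2+(116025/2)z-245700. Dividing through by -6825/2 gives the monic gcd z^2-17z+72.
Then lcm(f, g) = f·g / gcd(f, g); expanding and making the result monic gives the answer.

z^6-15z^5-77z^4+2067z^3-6152z^2-29232z+114048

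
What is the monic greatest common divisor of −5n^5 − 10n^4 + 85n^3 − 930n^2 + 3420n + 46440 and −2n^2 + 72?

n^2 − 36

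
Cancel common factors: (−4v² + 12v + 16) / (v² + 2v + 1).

(−4v + 16)/(v + 1)

Repeated division with remainder:
  −4v² + 12v + 16 = (−4)(v² + 2v + 1) + (20v + 20)
  v² + 2v + 1 = ((1/20)v + 1/20)(20v + 20) + (0)
Last nonzero remainder: 20v + 20. Dividing through by 20 gives the monic gcd v + 1.
Cancel v + 1 from numerator and denominator to get the reduced form.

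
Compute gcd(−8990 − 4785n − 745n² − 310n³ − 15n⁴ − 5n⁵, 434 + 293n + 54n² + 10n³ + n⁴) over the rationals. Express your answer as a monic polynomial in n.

Euclidean algorithm in ℚ[n]:
  −5n⁵ − 15n⁴ − 310n³ − 745n² − 4785n − 8990 = (−5n + 35)(n⁴ + 10n³ + 54n² + 293n + 434) + (−390n³ − 1170n² − 12870n − 24180)
  n⁴ + 10n³ + 54n² + 293n + 434 = (−(1/390)n − 7/390)(−390n³ − 1170n² − 12870n − 24180) + (0)
Last nonzero remainder: −390n³ − 1170n² − 12870n − 24180. Dividing through by −390 gives the monic gcd n³ + 3n² + 33n + 62.

62 + 33n + 3n² + n³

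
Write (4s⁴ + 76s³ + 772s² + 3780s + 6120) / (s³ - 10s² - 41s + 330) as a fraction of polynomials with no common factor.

(4s³ + 52s² + 460s + 1020)/(s² - 16s + 55)

Euclidean algorithm in ℚ[s]:
  4s⁴ + 76s³ + 772s² + 3780s + 6120 = (4s + 116)(s³ - 10s² - 41s + 330) + (2096s² + 7216s - 32160)
  s³ - 10s² - 41s + 330 = ((1/2096)s - 1761/274576)(2096s² + 7216s - 32160) + ((353920/17161)s + 2123520/17161)
  2096s² + 7216s - 32160 = ((2248091/22120)s - 1149787/4424)((353920/17161)s + 2123520/17161) + (0)
Last nonzero remainder: (353920/17161)s + 2123520/17161. Dividing through by 353920/17161 gives the monic gcd s + 6.
Cancel s + 6 from numerator and denominator to get the reduced form.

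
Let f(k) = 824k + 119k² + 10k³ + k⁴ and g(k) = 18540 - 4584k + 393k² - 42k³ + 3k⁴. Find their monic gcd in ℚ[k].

Euclidean algorithm in ℚ[k]:
  k⁴ + 10k³ + 119k² + 824k = (1/3)(3k⁴ - 42k³ + 393k² - 4584k + 18540) + (24k³ - 12k² + 2352k - 6180)
  3k⁴ - 42k³ + 393k² - 4584k + 18540 = ((1/8)k - 27/16)(24k³ - 12k² + 2352k - 6180) + ((315/4)k² + (315/2)k + 32445/4)
  24k³ - 12k² + 2352k - 6180 = ((32/105)k - 16/21)((315/4)k² + (315/2)k + 32445/4) + (0)
Last nonzero remainder: (315/4)k² + (315/2)k + 32445/4. Dividing through by 315/4 gives the monic gcd k² + 2k + 103.

103 + 2k + k²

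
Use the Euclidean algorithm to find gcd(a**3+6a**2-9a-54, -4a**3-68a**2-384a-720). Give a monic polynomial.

Repeated division with remainder:
  a**3+6a**2-9a-54 = (-1/4)(-4a**3-68a**2-384a-720) + (-11a**2-105a-234)
  -4a**3-68a**2-384a-720 = ((4/11)a+328/121)(-11a**2-105a-234) + (-(1728/121)a-10368/121)
  -11a**2-105a-234 = ((1331/1728)a+1573/576)(-(1728/121)a-10368/121) + (0)
Last nonzero remainder: -(1728/121)a-10368/121. Dividing through by -1728/121 gives the monic gcd a+6.

a+6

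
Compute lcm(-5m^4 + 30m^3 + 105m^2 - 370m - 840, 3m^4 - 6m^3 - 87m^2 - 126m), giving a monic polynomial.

m^5 - 6m^4 - 21m^3 + 74m^2 + 168m

Repeated division with remainder:
  -5m^4 + 30m^3 + 105m^2 - 370m - 840 = (-5/3)(3m^4 - 6m^3 - 87m^2 - 126m) + (20m^3 - 40m^2 - 580m - 840)
  3m^4 - 6m^3 - 87m^2 - 126m = ((3/20)m)(20m^3 - 40m^2 - 580m - 840) + (0)
Last nonzero remainder: 20m^3 - 40m^2 - 580m - 840. Dividing through by 20 gives the monic gcd m^3 - 2m^2 - 29m - 42.
Then lcm(f, g) = f·g / gcd(f, g); expanding and making the result monic gives the answer.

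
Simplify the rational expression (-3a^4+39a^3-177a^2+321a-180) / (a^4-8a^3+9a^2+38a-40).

(-3a+9)/(a+2)

By polynomial division,
  -3a^4+39a^3-177a^2+321a-180 = (-3)(a^4-8a^3+9a^2+38a-40) + (15a^3-150a^2+435a-300)
  a^4-8a^3+9a^2+38a-40 = ((1/15)a+2/15)(15a^3-150a^2+435a-300) + (0)
Last nonzero remainder: 15a^3-150a^2+435a-300. Dividing through by 15 gives the monic gcd a^3-10a^2+29a-20.
Cancel a^3-10a^2+29a-20 from numerator and denominator to get the reduced form.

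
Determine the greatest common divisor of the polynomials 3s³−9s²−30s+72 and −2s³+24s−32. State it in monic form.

s−2

By polynomial division,
  3s³−9s²−30s+72 = (−3/2)(−2s³+24s−32) + (−9s²+6s+24)
  −2s³+24s−32 = ((2/9)s+4/27)(−9s²+6s+24) + ((160/9)s−320/9)
  −9s²+6s+24 = (−(81/160)s−27/40)((160/9)s−320/9) + (0)
Last nonzero remainder: (160/9)s−320/9. Dividing through by 160/9 gives the monic gcd s−2.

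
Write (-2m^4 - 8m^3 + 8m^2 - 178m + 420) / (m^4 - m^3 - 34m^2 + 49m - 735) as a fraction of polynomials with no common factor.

(-2m + 4)/(m - 7)

Apply the Euclidean algorithm:
  -2m^4 - 8m^3 + 8m^2 - 178m + 420 = (-2)(m^4 - m^3 - 34m^2 + 49m - 735) + (-10m^3 - 60m^2 - 80m - 1050)
  m^4 - m^3 - 34m^2 + 49m - 735 = (-(1/10)m + 7/10)(-10m^3 - 60m^2 - 80m - 1050) + (0)
Last nonzero remainder: -10m^3 - 60m^2 - 80m - 1050. Dividing through by -10 gives the monic gcd m^3 + 6m^2 + 8m + 105.
Cancel m^3 + 6m^2 + 8m + 105 from numerator and denominator to get the reduced form.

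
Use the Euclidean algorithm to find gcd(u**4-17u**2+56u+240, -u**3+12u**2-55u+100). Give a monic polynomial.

By polynomial division,
  u**4-17u**2+56u+240 = (-u-12)(-u**3+12u**2-55u+100) + (72u**2-504u+1440)
  -u**3+12u**2-55u+100 = (-(1/72)u+5/72)(72u**2-504u+1440) + (0)
Last nonzero remainder: 72u**2-504u+1440. Dividing through by 72 gives the monic gcd u**2-7u+20.

u**2-7u+20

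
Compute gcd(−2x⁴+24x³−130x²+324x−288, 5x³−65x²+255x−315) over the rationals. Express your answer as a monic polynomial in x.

x−3

Apply the Euclidean algorithm:
  −2x⁴+24x³−130x²+324x−288 = (−(2/5)x−2/5)(5x³−65x²+255x−315) + (−54x²+300x−414)
  5x³−65x²+255x−315 = (−(5/54)x+335/486)(−54x²+300x−414) + ((800/81)x−800/27)
  −54x²+300x−414 = (−(2187/400)x+5589/400)((800/81)x−800/27) + (0)
Last nonzero remainder: (800/81)x−800/27. Dividing through by 800/81 gives the monic gcd x−3.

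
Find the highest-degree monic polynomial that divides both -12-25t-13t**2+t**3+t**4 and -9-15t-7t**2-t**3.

Apply the Euclidean algorithm:
  t**4+t**3-13t**2-25t-12 = (-t+6)(-t**3-7t**2-15t-9) + (14t**2+56t+42)
  -t**3-7t**2-15t-9 = (-(1/14)t-3/14)(14t**2+56t+42) + (0)
Last nonzero remainder: 14t**2+56t+42. Dividing through by 14 gives the monic gcd t**2+4t+3.

3+4t+t**2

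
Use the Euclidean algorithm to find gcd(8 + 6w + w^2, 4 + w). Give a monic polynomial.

4 + w

Euclidean algorithm in ℚ[w]:
  w^2 + 6w + 8 = (w + 2)(w + 4) + (0)
The last nonzero remainder w + 4 is already monic.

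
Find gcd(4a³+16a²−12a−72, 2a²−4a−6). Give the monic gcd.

Euclidean algorithm in ℚ[a]:
  4a³+16a²−12a−72 = (2a+12)(2a²−4a−6) + (48a)
  2a²−4a−6 = ((1/24)a−1/12)(48a) + (−6)
  48a = (−8a)(−6) + (0)
The last nonzero remainder is the constant −6, so the polynomials are coprime and gcd = 1.

1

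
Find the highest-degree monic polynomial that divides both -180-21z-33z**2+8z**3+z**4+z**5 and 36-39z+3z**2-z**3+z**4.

Repeated division with remainder:
  z**5+z**4+8z**3-33z**2-21z-180 = (z+2)(z**4-z**3+3z**2-39z+36) + (7z**3+21z-252)
  z**4-z**3+3z**2-39z+36 = ((1/7)z-1/7)(7z**3+21z-252) + (0)
Last nonzero remainder: 7z**3+21z-252. Dividing through by 7 gives the monic gcd z**3+3z-36.

-36+3z+z**3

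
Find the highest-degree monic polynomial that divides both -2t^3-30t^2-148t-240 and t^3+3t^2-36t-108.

t+6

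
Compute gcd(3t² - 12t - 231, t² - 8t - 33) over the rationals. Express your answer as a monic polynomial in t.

Repeated division with remainder:
  3t² - 12t - 231 = (3)(t² - 8t - 33) + (12t - 132)
  t² - 8t - 33 = ((1/12)t + 1/4)(12t - 132) + (0)
Last nonzero remainder: 12t - 132. Dividing through by 12 gives the monic gcd t - 11.

t - 11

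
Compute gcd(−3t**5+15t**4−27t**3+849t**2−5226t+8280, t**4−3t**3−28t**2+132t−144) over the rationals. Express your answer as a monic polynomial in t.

t**2−7t+12

Repeated division with remainder:
  −3t**5+15t**4−27t**3+849t**2−5226t+8280 = (−3t+6)(t**4−3t**3−28t**2+132t−144) + (−93t**3+1413t**2−6450t+9144)
  t**4−3t**3−28t**2+132t−144 = (−(1/93)t−126/961)(−93t**3+1413t**2−6450t+9144) + ((84480/961)t**2−(591360/961)t+1013760/961)
  −93t**3+1413t**2−6450t+9144 = (−(29791/28160)t+122047/14080)((84480/961)t**2−(591360/961)t+1013760/961) + (0)
Last nonzero remainder: (84480/961)t**2−(591360/961)t+1013760/961. Dividing through by 84480/961 gives the monic gcd t**2−7t+12.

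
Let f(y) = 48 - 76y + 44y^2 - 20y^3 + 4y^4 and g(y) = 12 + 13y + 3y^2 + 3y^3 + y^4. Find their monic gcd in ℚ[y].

4 - y + y^2

By polynomial division,
  4y^4 - 20y^3 + 44y^2 - 76y + 48 = (4)(y^4 + 3y^3 + 3y^2 + 13y + 12) + (-32y^3 + 32y^2 - 128y)
  y^4 + 3y^3 + 3y^2 + 13y + 12 = (-(1/32)y - 1/8)(-32y^3 + 32y^2 - 128y) + (3y^2 - 3y + 12)
  -32y^3 + 32y^2 - 128y = (-(32/3)y)(3y^2 - 3y + 12) + (0)
Last nonzero remainder: 3y^2 - 3y + 12. Dividing through by 3 gives the monic gcd y^2 - y + 4.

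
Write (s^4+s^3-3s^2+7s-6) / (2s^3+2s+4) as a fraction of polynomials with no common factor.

(s^2+2s-3)/(2s+2)

By polynomial division,
  s^4+s^3-3s^2+7s-6 = ((1/2)s+1/2)(2s^3+2s+4) + (-4s^2+4s-8)
  2s^3+2s+4 = (-(1/2)s-1/2)(-4s^2+4s-8) + (0)
Last nonzero remainder: -4s^2+4s-8. Dividing through by -4 gives the monic gcd s^2-s+2.
Cancel s^2-s+2 from numerator and denominator to get the reduced form.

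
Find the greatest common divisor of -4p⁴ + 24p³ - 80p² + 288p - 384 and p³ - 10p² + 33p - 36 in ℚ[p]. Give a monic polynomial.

p - 4

Apply the Euclidean algorithm:
  -4p⁴ + 24p³ - 80p² + 288p - 384 = (-4p - 16)(p³ - 10p² + 33p - 36) + (-108p² + 672p - 960)
  p³ - 10p² + 33p - 36 = (-(1/108)p + 17/486)(-108p² + 672p - 960) + ((49/81)p - 196/81)
  -108p² + 672p - 960 = (-(8748/49)p + 19440/49)((49/81)p - 196/81) + (0)
Last nonzero remainder: (49/81)p - 196/81. Dividing through by 49/81 gives the monic gcd p - 4.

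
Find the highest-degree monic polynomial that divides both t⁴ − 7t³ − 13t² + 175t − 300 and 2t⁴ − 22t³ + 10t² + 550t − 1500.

t² − 25

Repeated division with remainder:
  t⁴ − 7t³ − 13t² + 175t − 300 = (1/2)(2t⁴ − 22t³ + 10t² + 550t − 1500) + (4t³ − 18t² − 100t + 450)
  2t⁴ − 22t³ + 10t² + 550t − 1500 = ((1/2)t − 13/4)(4t³ − 18t² − 100t + 450) + ((3/2)t² − 75/2)
  4t³ − 18t² − 100t + 450 = ((8/3)t − 12)((3/2)t² − 75/2) + (0)
Last nonzero remainder: (3/2)t² − 75/2. Dividing through by 3/2 gives the monic gcd t² − 25.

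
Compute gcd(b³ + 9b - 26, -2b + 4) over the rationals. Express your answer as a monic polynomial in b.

b - 2

Repeated division with remainder:
  b³ + 9b - 26 = (-(1/2)b² - b - 13/2)(-2b + 4) + (0)
Last nonzero remainder: -2b + 4. Dividing through by -2 gives the monic gcd b - 2.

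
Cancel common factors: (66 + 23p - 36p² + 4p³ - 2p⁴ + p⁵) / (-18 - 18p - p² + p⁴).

(-22 + 7p + p³)/(6 + 2p + p²)

Euclidean algorithm in ℚ[p]:
  p⁵ - 2p⁴ + 4p³ - 36p² + 23p + 66 = (p - 2)(p⁴ - p² - 18p - 18) + (5p³ - 20p² + 5p + 30)
  p⁴ - p² - 18p - 18 = ((1/5)p + 4/5)(5p³ - 20p² + 5p + 30) + (14p² - 28p - 42)
  5p³ - 20p² + 5p + 30 = ((5/14)p - 5/7)(14p² - 28p - 42) + (0)
Last nonzero remainder: 14p² - 28p - 42. Dividing through by 14 gives the monic gcd p² - 2p - 3.
Cancel p² - 2p - 3 from numerator and denominator to get the reduced form.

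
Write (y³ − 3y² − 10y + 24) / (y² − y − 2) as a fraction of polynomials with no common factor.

By polynomial division,
  y³ − 3y² − 10y + 24 = (y − 2)(y² − y − 2) + (−10y + 20)
  y² − y − 2 = (−(1/10)y − 1/10)(−10y + 20) + (0)
Last nonzero remainder: −10y + 20. Dividing through by −10 gives the monic gcd y − 2.
Cancel y − 2 from numerator and denominator to get the reduced form.

(y² − y − 12)/(y + 1)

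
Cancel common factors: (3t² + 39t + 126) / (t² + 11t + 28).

Apply the Euclidean algorithm:
  3t² + 39t + 126 = (3)(t² + 11t + 28) + (6t + 42)
  t² + 11t + 28 = ((1/6)t + 2/3)(6t + 42) + (0)
Last nonzero remainder: 6t + 42. Dividing through by 6 gives the monic gcd t + 7.
Cancel t + 7 from numerator and denominator to get the reduced form.

(3t + 18)/(t + 4)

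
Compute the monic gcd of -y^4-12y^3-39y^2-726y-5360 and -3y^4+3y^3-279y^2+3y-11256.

By polynomial division,
  -y^4-12y^3-39y^2-726y-5360 = (1/3)(-3y^4+3y^3-279y^2+3y-11256) + (-13y^3+54y^2-727y-1608)
  -3y^4+3y^3-279y^2+3y-11256 = ((3/13)y+123/169)(-13y^3+54y^2-727y-1608) + (-(25440/169)y^2+(152640/169)y-1704480/169)
  -13y^3+54y^2-727y-1608 = ((2197/25440)y+169/1060)(-(25440/169)y^2+(152640/169)y-1704480/169) + (0)
Last nonzero remainder: -(25440/169)y^2+(152640/169)y-1704480/169. Dividing through by -25440/169 gives the monic gcd y^2-6y+67.

y^2-6y+67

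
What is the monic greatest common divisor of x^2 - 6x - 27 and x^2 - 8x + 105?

By polynomial division,
  x^2 - 6x - 27 = (x^2 - 8x + 105) + (2x - 132)
  x^2 - 8x + 105 = ((1/2)x + 29)(2x - 132) + (3933)
  2x - 132 = ((2/3933)x - 44/1311)(3933) + (0)
The last nonzero remainder is the constant 3933, so the polynomials are coprime and gcd = 1.

1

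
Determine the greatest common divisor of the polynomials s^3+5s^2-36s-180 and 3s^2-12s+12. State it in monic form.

Repeated division with remainder:
  s^3+5s^2-36s-180 = ((1/3)s+3)(3s^2-12s+12) + (-4s-216)
  3s^2-12s+12 = (-(3/4)s+87/2)(-4s-216) + (9408)
  -4s-216 = (-(1/2352)s-9/392)(9408) + (0)
The last nonzero remainder is the constant 9408, so the polynomials are coprime and gcd = 1.

1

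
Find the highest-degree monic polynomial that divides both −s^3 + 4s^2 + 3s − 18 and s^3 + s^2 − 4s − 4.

Repeated division with remainder:
  −s^3 + 4s^2 + 3s − 18 = (−1)(s^3 + s^2 − 4s − 4) + (5s^2 − s − 22)
  s^3 + s^2 − 4s − 4 = ((1/5)s + 6/25)(5s^2 − s − 22) + ((16/25)s + 32/25)
  5s^2 − s − 22 = ((125/16)s − 275/16)((16/25)s + 32/25) + (0)
Last nonzero remainder: (16/25)s + 32/25. Dividing through by 16/25 gives the monic gcd s + 2.

s + 2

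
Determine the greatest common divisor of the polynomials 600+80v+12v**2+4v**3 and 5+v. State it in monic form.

5+v

By polynomial division,
  4v**3+12v**2+80v+600 = (4v**2-8v+120)(v+5) + (0)
The last nonzero remainder v+5 is already monic.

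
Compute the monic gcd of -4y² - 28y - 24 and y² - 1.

Apply the Euclidean algorithm:
  -4y² - 28y - 24 = (-4)(y² - 1) + (-28y - 28)
  y² - 1 = (-(1/28)y + 1/28)(-28y - 28) + (0)
Last nonzero remainder: -28y - 28. Dividing through by -28 gives the monic gcd y + 1.

y + 1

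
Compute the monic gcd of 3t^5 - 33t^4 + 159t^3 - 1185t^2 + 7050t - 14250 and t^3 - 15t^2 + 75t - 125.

t^3 - 15t^2 + 75t - 125

Euclidean algorithm in ℚ[t]:
  3t^5 - 33t^4 + 159t^3 - 1185t^2 + 7050t - 14250 = (3t^2 + 12t + 114)(t^3 - 15t^2 + 75t - 125) + (0)
The last nonzero remainder t^3 - 15t^2 + 75t - 125 is already monic.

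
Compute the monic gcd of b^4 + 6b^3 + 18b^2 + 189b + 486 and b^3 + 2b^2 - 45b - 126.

b^2 + 9b + 18

Apply the Euclidean algorithm:
  b^4 + 6b^3 + 18b^2 + 189b + 486 = (b + 4)(b^3 + 2b^2 - 45b - 126) + (55b^2 + 495b + 990)
  b^3 + 2b^2 - 45b - 126 = ((1/55)b - 7/55)(55b^2 + 495b + 990) + (0)
Last nonzero remainder: 55b^2 + 495b + 990. Dividing through by 55 gives the monic gcd b^2 + 9b + 18.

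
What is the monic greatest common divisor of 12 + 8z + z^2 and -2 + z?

Euclidean algorithm in ℚ[z]:
  z^2 + 8z + 12 = (z + 10)(z - 2) + (32)
  z - 2 = ((1/32)z - 1/16)(32) + (0)
The last nonzero remainder is the constant 32, so the polynomials are coprime and gcd = 1.

1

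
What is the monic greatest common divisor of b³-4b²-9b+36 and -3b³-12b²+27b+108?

b²-9

By polynomial division,
  b³-4b²-9b+36 = (-1/3)(-3b³-12b²+27b+108) + (-8b²+72)
  -3b³-12b²+27b+108 = ((3/8)b+3/2)(-8b²+72) + (0)
Last nonzero remainder: -8b²+72. Dividing through by -8 gives the monic gcd b²-9.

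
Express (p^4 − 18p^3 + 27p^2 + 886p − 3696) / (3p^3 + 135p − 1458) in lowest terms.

By polynomial division,
  p^4 − 18p^3 + 27p^2 + 886p − 3696 = ((1/3)p − 6)(3p^3 + 135p − 1458) + (−18p^2 + 2182p − 12444)
  3p^3 + 135p − 1458 = (−(1/6)p − 1091/54)(−18p^2 + 2182p − 12444) + ((1137928/27)p − 2275856/9)
  −18p^2 + 2182p − 12444 = (−(243/568964)p + 27999/568964)((1137928/27)p − 2275856/9) + (0)
Last nonzero remainder: (1137928/27)p − 2275856/9. Dividing through by 1137928/27 gives the monic gcd p − 6.
Cancel p − 6 from numerator and denominator to get the reduced form.

(p^3 − 12p^2 − 45p + 616)/(3p^2 + 18p + 243)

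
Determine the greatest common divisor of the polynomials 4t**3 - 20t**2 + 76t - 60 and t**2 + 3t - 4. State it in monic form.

t - 1

Euclidean algorithm in ℚ[t]:
  4t**3 - 20t**2 + 76t - 60 = (4t - 32)(t**2 + 3t - 4) + (188t - 188)
  t**2 + 3t - 4 = ((1/188)t + 1/47)(188t - 188) + (0)
Last nonzero remainder: 188t - 188. Dividing through by 188 gives the monic gcd t - 1.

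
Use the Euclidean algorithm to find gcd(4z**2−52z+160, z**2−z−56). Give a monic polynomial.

z−8

Euclidean algorithm in ℚ[z]:
  4z**2−52z+160 = (4)(z**2−z−56) + (−48z+384)
  z**2−z−56 = (−(1/48)z−7/48)(−48z+384) + (0)
Last nonzero remainder: −48z+384. Dividing through by −48 gives the monic gcd z−8.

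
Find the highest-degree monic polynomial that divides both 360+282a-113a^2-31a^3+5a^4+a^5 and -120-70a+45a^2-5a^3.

By polynomial division,
  a^5+5a^4-31a^3-113a^2+282a+360 = (-(1/5)a^2-(14/5)a-81/5)(-5a^3+45a^2-70a-120) + (396a^2-1188a-1584)
  -5a^3+45a^2-70a-120 = (-(5/396)a+5/66)(396a^2-1188a-1584) + (0)
Last nonzero remainder: 396a^2-1188a-1584. Dividing through by 396 gives the monic gcd a^2-3a-4.

-4-3a+a^2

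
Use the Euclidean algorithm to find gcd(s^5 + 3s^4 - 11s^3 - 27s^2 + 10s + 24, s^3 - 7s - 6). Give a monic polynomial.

s^3 - 7s - 6

Apply the Euclidean algorithm:
  s^5 + 3s^4 - 11s^3 - 27s^2 + 10s + 24 = (s^2 + 3s - 4)(s^3 - 7s - 6) + (0)
The last nonzero remainder s^3 - 7s - 6 is already monic.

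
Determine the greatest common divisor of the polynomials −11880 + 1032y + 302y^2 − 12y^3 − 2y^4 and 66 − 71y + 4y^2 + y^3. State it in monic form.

−66 + 5y + y^2

Repeated division with remainder:
  −2y^4 − 12y^3 + 302y^2 + 1032y − 11880 = (−2y − 4)(y^3 + 4y^2 − 71y + 66) + (176y^2 + 880y − 11616)
  y^3 + 4y^2 − 71y + 66 = ((1/176)y − 1/176)(176y^2 + 880y − 11616) + (0)
Last nonzero remainder: 176y^2 + 880y − 11616. Dividing through by 176 gives the monic gcd y^2 + 5y − 66.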